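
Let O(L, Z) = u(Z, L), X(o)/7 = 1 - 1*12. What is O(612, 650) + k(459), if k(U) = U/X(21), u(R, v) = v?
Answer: 46665/77 ≈ 606.04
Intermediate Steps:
X(o) = -77 (X(o) = 7*(1 - 1*12) = 7*(1 - 12) = 7*(-11) = -77)
O(L, Z) = L
k(U) = -U/77 (k(U) = U/(-77) = U*(-1/77) = -U/77)
O(612, 650) + k(459) = 612 - 1/77*459 = 612 - 459/77 = 46665/77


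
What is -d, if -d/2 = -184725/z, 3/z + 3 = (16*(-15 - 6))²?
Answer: -13902772950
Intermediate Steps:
z = 1/37631 (z = 3/(-3 + (16*(-15 - 6))²) = 3/(-3 + (16*(-21))²) = 3/(-3 + (-336)²) = 3/(-3 + 112896) = 3/112893 = 3*(1/112893) = 1/37631 ≈ 2.6574e-5)
d = 13902772950 (d = -(-369450)/1/37631 = -(-369450)*37631 = -2*(-6951386475) = 13902772950)
-d = -1*13902772950 = -13902772950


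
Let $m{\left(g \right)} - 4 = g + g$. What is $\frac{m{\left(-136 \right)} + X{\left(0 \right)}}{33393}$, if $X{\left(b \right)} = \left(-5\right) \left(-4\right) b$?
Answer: $- \frac{268}{33393} \approx -0.0080256$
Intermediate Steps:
$m{\left(g \right)} = 4 + 2 g$ ($m{\left(g \right)} = 4 + \left(g + g\right) = 4 + 2 g$)
$X{\left(b \right)} = 20 b$
$\frac{m{\left(-136 \right)} + X{\left(0 \right)}}{33393} = \frac{\left(4 + 2 \left(-136\right)\right) + 20 \cdot 0}{33393} = \left(\left(4 - 272\right) + 0\right) \frac{1}{33393} = \left(-268 + 0\right) \frac{1}{33393} = \left(-268\right) \frac{1}{33393} = - \frac{268}{33393}$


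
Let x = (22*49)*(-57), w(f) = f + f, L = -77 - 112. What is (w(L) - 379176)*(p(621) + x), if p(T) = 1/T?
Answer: 4827669415870/207 ≈ 2.3322e+10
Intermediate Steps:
L = -189
w(f) = 2*f
x = -61446 (x = 1078*(-57) = -61446)
(w(L) - 379176)*(p(621) + x) = (2*(-189) - 379176)*(1/621 - 61446) = (-378 - 379176)*(1/621 - 61446) = -379554*(-38157965/621) = 4827669415870/207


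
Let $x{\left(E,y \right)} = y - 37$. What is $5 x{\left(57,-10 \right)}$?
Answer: $-235$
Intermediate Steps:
$x{\left(E,y \right)} = -37 + y$
$5 x{\left(57,-10 \right)} = 5 \left(-37 - 10\right) = 5 \left(-47\right) = -235$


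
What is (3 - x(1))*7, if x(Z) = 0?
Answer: 21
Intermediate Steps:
(3 - x(1))*7 = (3 - 1*0)*7 = (3 + 0)*7 = 3*7 = 21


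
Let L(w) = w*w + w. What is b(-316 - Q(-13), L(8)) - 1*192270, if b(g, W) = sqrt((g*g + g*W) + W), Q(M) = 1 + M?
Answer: -192270 + 10*sqrt(706) ≈ -1.9200e+5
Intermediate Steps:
L(w) = w + w**2 (L(w) = w**2 + w = w + w**2)
b(g, W) = sqrt(W + g**2 + W*g) (b(g, W) = sqrt((g**2 + W*g) + W) = sqrt(W + g**2 + W*g))
b(-316 - Q(-13), L(8)) - 1*192270 = sqrt(8*(1 + 8) + (-316 - (1 - 13))**2 + (8*(1 + 8))*(-316 - (1 - 13))) - 1*192270 = sqrt(8*9 + (-316 - 1*(-12))**2 + (8*9)*(-316 - 1*(-12))) - 192270 = sqrt(72 + (-316 + 12)**2 + 72*(-316 + 12)) - 192270 = sqrt(72 + (-304)**2 + 72*(-304)) - 192270 = sqrt(72 + 92416 - 21888) - 192270 = sqrt(70600) - 192270 = 10*sqrt(706) - 192270 = -192270 + 10*sqrt(706)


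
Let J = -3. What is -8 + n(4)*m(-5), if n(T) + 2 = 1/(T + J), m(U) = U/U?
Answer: -9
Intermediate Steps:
m(U) = 1
n(T) = -2 + 1/(-3 + T) (n(T) = -2 + 1/(T - 3) = -2 + 1/(-3 + T))
-8 + n(4)*m(-5) = -8 + ((7 - 2*4)/(-3 + 4))*1 = -8 + ((7 - 8)/1)*1 = -8 + (1*(-1))*1 = -8 - 1*1 = -8 - 1 = -9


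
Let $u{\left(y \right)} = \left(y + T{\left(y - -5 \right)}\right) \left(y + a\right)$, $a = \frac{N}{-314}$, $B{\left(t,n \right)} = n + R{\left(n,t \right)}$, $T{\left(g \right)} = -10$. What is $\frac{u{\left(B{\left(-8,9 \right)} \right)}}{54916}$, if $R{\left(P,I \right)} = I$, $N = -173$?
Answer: $- \frac{4383}{17243624} \approx -0.00025418$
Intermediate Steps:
$B{\left(t,n \right)} = n + t$
$a = \frac{173}{314}$ ($a = - \frac{173}{-314} = \left(-173\right) \left(- \frac{1}{314}\right) = \frac{173}{314} \approx 0.55096$)
$u{\left(y \right)} = \left(-10 + y\right) \left(\frac{173}{314} + y\right)$ ($u{\left(y \right)} = \left(y - 10\right) \left(y + \frac{173}{314}\right) = \left(-10 + y\right) \left(\frac{173}{314} + y\right)$)
$\frac{u{\left(B{\left(-8,9 \right)} \right)}}{54916} = \frac{- \frac{865}{157} + \left(9 - 8\right)^{2} - \frac{2967 \left(9 - 8\right)}{314}}{54916} = \left(- \frac{865}{157} + 1^{2} - \frac{2967}{314}\right) \frac{1}{54916} = \left(- \frac{865}{157} + 1 - \frac{2967}{314}\right) \frac{1}{54916} = \left(- \frac{4383}{314}\right) \frac{1}{54916} = - \frac{4383}{17243624}$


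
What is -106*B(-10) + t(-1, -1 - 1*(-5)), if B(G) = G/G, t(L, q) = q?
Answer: -102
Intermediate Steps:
B(G) = 1
-106*B(-10) + t(-1, -1 - 1*(-5)) = -106*1 + (-1 - 1*(-5)) = -106 + (-1 + 5) = -106 + 4 = -102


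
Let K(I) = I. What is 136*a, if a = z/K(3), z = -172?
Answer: -23392/3 ≈ -7797.3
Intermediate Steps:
a = -172/3 ≈ -57.333
136*a = 136*(-172/3) = -23392/3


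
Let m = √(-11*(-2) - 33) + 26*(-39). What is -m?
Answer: 1014 - I*√11 ≈ 1014.0 - 3.3166*I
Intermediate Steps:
m = -1014 + I*√11 (m = √(22 - 33) - 1014 = √(-11) - 1014 = I*√11 - 1014 = -1014 + I*√11 ≈ -1014.0 + 3.3166*I)
-m = -(-1014 + I*√11) = 1014 - I*√11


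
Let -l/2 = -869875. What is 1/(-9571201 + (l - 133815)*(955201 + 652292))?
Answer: 1/2581519699754 ≈ 3.8737e-13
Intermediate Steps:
l = 1739750 (l = -2*(-869875) = 1739750)
1/(-9571201 + (l - 133815)*(955201 + 652292)) = 1/(-9571201 + (1739750 - 133815)*(955201 + 652292)) = 1/(-9571201 + 1605935*1607493) = 1/(-9571201 + 2581529270955) = 1/2581519699754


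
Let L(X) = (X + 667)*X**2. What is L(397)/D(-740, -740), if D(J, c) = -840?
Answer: -2994571/15 ≈ -1.9964e+5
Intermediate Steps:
L(X) = X**2*(667 + X) (L(X) = (667 + X)*X**2 = X**2*(667 + X))
L(397)/D(-740, -740) = (397**2*(667 + 397))/(-840) = (157609*1064)*(-1/840) = 167695976*(-1/840) = -2994571/15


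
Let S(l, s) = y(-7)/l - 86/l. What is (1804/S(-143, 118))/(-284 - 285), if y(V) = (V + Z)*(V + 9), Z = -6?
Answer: -64493/15932 ≈ -4.0480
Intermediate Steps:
y(V) = (-6 + V)*(9 + V) (y(V) = (V - 6)*(V + 9) = (-6 + V)*(9 + V))
S(l, s) = -112/l (S(l, s) = (-54 + (-7)² + 3*(-7))/l - 86/l = (-54 + 49 - 21)/l - 86/l = -26/l - 86/l = -112/l)
(1804/S(-143, 118))/(-284 - 285) = (1804/((-112/(-143))))/(-284 - 285) = (1804/((-112*(-1/143))))/(-569) = (1804/(112/143))*(-1/569) = (1804*(143/112))*(-1/569) = (64493/28)*(-1/569) = -64493/15932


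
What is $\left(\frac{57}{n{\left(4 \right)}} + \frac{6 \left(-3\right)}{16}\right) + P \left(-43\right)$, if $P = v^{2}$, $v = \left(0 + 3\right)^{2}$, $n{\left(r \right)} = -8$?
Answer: $- \frac{13965}{4} \approx -3491.3$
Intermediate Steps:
$v = 9$ ($v = 3^{2} = 9$)
$P = 81$ ($P = 9^{2} = 81$)
$\left(\frac{57}{n{\left(4 \right)}} + \frac{6 \left(-3\right)}{16}\right) + P \left(-43\right) = \left(\frac{57}{-8} + \frac{6 \left(-3\right)}{16}\right) + 81 \left(-43\right) = \left(57 \left(- \frac{1}{8}\right) - \frac{9}{8}\right) - 3483 = \left(- \frac{57}{8} - \frac{9}{8}\right) - 3483 = - \frac{33}{4} - 3483 = - \frac{13965}{4}$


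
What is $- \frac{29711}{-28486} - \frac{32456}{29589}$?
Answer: $- \frac{45422837}{842872254} \approx -0.053891$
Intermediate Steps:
$- \frac{29711}{-28486} - \frac{32456}{29589} = \left(-29711\right) \left(- \frac{1}{28486}\right) - \frac{32456}{29589} = \frac{29711}{28486} - \frac{32456}{29589} = - \frac{45422837}{842872254}$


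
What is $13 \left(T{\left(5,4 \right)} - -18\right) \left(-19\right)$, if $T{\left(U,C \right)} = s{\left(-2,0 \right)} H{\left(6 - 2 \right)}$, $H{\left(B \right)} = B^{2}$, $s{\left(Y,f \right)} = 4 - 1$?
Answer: $-16302$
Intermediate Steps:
$s{\left(Y,f \right)} = 3$
$T{\left(U,C \right)} = 48$ ($T{\left(U,C \right)} = 3 \left(6 - 2\right)^{2} = 3 \cdot 4^{2} = 3 \cdot 16 = 48$)
$13 \left(T{\left(5,4 \right)} - -18\right) \left(-19\right) = 13 \left(48 - -18\right) \left(-19\right) = 13 \left(48 + 18\right) \left(-19\right) = 13 \cdot 66 \left(-19\right) = 858 \left(-19\right) = -16302$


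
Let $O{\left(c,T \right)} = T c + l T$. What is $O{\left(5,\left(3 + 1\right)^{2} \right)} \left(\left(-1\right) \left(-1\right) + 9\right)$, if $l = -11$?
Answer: $-960$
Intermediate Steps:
$O{\left(c,T \right)} = - 11 T + T c$ ($O{\left(c,T \right)} = T c - 11 T = - 11 T + T c$)
$O{\left(5,\left(3 + 1\right)^{2} \right)} \left(\left(-1\right) \left(-1\right) + 9\right) = \left(3 + 1\right)^{2} \left(-11 + 5\right) \left(\left(-1\right) \left(-1\right) + 9\right) = 4^{2} \left(-6\right) \left(1 + 9\right) = 16 \left(-6\right) 10 = \left(-96\right) 10 = -960$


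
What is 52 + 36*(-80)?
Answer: -2828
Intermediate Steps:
52 + 36*(-80) = 52 - 2880 = -2828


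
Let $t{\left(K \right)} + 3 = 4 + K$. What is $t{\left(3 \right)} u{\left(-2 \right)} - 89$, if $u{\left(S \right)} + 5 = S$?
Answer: $-117$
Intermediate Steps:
$u{\left(S \right)} = -5 + S$
$t{\left(K \right)} = 1 + K$ ($t{\left(K \right)} = -3 + \left(4 + K\right) = 1 + K$)
$t{\left(3 \right)} u{\left(-2 \right)} - 89 = \left(1 + 3\right) \left(-5 - 2\right) - 89 = 4 \left(-7\right) - 89 = -28 - 89 = -117$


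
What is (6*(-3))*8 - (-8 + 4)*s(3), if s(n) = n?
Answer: -132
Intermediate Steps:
(6*(-3))*8 - (-8 + 4)*s(3) = (6*(-3))*8 - (-8 + 4)*3 = -18*8 - (-4)*3 = -144 - 1*(-12) = -144 + 12 = -132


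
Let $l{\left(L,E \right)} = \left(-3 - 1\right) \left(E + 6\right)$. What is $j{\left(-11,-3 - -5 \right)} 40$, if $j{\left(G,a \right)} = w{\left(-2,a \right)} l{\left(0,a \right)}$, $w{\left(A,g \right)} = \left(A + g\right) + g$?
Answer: $-2560$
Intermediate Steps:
$l{\left(L,E \right)} = -24 - 4 E$ ($l{\left(L,E \right)} = - 4 \left(6 + E\right) = -24 - 4 E$)
$w{\left(A,g \right)} = A + 2 g$
$j{\left(G,a \right)} = \left(-24 - 4 a\right) \left(-2 + 2 a\right)$ ($j{\left(G,a \right)} = \left(-2 + 2 a\right) \left(-24 - 4 a\right) = \left(-24 - 4 a\right) \left(-2 + 2 a\right)$)
$j{\left(-11,-3 - -5 \right)} 40 = - 8 \left(-1 - -2\right) \left(6 - -2\right) 40 = - 8 \left(-1 + \left(-3 + 5\right)\right) \left(6 + \left(-3 + 5\right)\right) 40 = - 8 \left(-1 + 2\right) \left(6 + 2\right) 40 = \left(-8\right) 1 \cdot 8 \cdot 40 = \left(-64\right) 40 = -2560$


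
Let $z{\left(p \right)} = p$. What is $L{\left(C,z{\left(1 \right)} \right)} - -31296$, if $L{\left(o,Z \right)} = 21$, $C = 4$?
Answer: $31317$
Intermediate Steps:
$L{\left(C,z{\left(1 \right)} \right)} - -31296 = 21 - -31296 = 21 + 31296 = 31317$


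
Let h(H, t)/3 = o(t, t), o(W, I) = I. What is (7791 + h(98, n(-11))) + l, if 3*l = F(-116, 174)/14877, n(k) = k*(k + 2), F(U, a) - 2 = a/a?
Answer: 120325177/14877 ≈ 8088.0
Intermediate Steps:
F(U, a) = 3 (F(U, a) = 2 + a/a = 2 + 1 = 3)
n(k) = k*(2 + k)
h(H, t) = 3*t
l = 1/14877 (l = (3/14877)/3 = (3*(1/14877))/3 = (⅓)*(1/4959) = 1/14877 ≈ 6.7218e-5)
(7791 + h(98, n(-11))) + l = (7791 + 3*(-11*(2 - 11))) + 1/14877 = (7791 + 3*(-11*(-9))) + 1/14877 = (7791 + 3*99) + 1/14877 = (7791 + 297) + 1/14877 = 8088 + 1/14877 = 120325177/14877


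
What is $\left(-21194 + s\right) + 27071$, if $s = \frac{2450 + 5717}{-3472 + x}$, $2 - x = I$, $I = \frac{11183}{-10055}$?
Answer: $\frac{204905683774}{34879667} \approx 5874.6$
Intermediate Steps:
$I = - \frac{11183}{10055}$ ($I = 11183 \left(- \frac{1}{10055}\right) = - \frac{11183}{10055} \approx -1.1122$)
$x = \frac{31293}{10055}$ ($x = 2 - - \frac{11183}{10055} = 2 + \frac{11183}{10055} = \frac{31293}{10055} \approx 3.1122$)
$s = - \frac{82119185}{34879667}$ ($s = \frac{2450 + 5717}{-3472 + \frac{31293}{10055}} = \frac{8167}{- \frac{34879667}{10055}} = 8167 \left(- \frac{10055}{34879667}\right) = - \frac{82119185}{34879667} \approx -2.3544$)
$\left(-21194 + s\right) + 27071 = \left(-21194 - \frac{82119185}{34879667}\right) + 27071 = - \frac{739321781583}{34879667} + 27071 = \frac{204905683774}{34879667}$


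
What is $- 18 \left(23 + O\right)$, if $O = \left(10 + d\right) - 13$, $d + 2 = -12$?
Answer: $-108$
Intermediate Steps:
$d = -14$ ($d = -2 - 12 = -14$)
$O = -17$ ($O = \left(10 - 14\right) - 13 = -4 - 13 = -17$)
$- 18 \left(23 + O\right) = - 18 \left(23 - 17\right) = \left(-18\right) 6 = -108$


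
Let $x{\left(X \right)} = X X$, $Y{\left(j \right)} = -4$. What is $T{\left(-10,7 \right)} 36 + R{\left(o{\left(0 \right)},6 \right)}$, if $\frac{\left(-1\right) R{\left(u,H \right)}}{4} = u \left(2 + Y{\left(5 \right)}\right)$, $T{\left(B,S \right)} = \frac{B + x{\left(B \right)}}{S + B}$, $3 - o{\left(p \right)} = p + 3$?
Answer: $-1080$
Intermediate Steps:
$o{\left(p \right)} = - p$ ($o{\left(p \right)} = 3 - \left(p + 3\right) = 3 - \left(3 + p\right) = - p$)
$x{\left(X \right)} = X^{2}$
$T{\left(B,S \right)} = \frac{B + B^{2}}{B + S}$ ($T{\left(B,S \right)} = \frac{B + B^{2}}{S + B} = \frac{B + B^{2}}{B + S}$)
$R{\left(u,H \right)} = 8 u$ ($R{\left(u,H \right)} = - 4 u \left(2 - 4\right) = - 4 u \left(-2\right) = - 4 \left(- 2 u\right) = 8 u$)
$T{\left(-10,7 \right)} 36 + R{\left(o{\left(0 \right)},6 \right)} = - \frac{10 \left(1 - 10\right)}{-10 + 7} \cdot 36 + 8 \left(\left(-1\right) 0\right) = \left(-10\right) \frac{1}{-3} \left(-9\right) 36 + 8 \cdot 0 = \left(-10\right) \left(- \frac{1}{3}\right) \left(-9\right) 36 + 0 = \left(-30\right) 36 + 0 = -1080 + 0 = -1080$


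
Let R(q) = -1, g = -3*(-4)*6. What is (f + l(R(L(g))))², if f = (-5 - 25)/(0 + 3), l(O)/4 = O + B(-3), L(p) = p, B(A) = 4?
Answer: 4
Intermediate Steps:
g = 72 (g = 12*6 = 72)
l(O) = 16 + 4*O (l(O) = 4*(O + 4) = 4*(4 + O) = 16 + 4*O)
f = -10 (f = -30/3 = -30*⅓ = -10)
(f + l(R(L(g))))² = (-10 + (16 + 4*(-1)))² = (-10 + (16 - 4))² = (-10 + 12)² = 2² = 4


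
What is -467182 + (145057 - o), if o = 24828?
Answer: -346953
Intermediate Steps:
-467182 + (145057 - o) = -467182 + (145057 - 1*24828) = -467182 + (145057 - 24828) = -467182 + 120229 = -346953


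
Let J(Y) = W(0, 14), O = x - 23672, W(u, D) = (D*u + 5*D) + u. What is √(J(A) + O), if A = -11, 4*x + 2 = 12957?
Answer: I*√81453/2 ≈ 142.7*I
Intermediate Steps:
x = 12955/4 (x = -½ + (¼)*12957 = -½ + 12957/4 = 12955/4 ≈ 3238.8)
W(u, D) = u + 5*D + D*u (W(u, D) = (5*D + D*u) + u = u + 5*D + D*u)
O = -81733/4 (O = 12955/4 - 23672 = -81733/4 ≈ -20433.)
J(Y) = 70 (J(Y) = 0 + 5*14 + 14*0 = 0 + 70 + 0 = 70)
√(J(A) + O) = √(70 - 81733/4) = √(-81453/4) = I*√81453/2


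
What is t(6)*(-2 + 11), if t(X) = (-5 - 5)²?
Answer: 900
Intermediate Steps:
t(X) = 100 (t(X) = (-10)² = 100)
t(6)*(-2 + 11) = 100*(-2 + 11) = 100*9 = 900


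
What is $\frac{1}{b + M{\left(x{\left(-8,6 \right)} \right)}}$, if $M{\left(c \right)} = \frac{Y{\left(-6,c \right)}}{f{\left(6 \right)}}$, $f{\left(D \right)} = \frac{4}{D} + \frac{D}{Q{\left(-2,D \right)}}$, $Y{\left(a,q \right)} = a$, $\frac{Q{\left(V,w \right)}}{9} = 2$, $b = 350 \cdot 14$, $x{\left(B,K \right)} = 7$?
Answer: $\frac{1}{4894} \approx 0.00020433$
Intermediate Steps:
$b = 4900$
$Q{\left(V,w \right)} = 18$ ($Q{\left(V,w \right)} = 9 \cdot 2 = 18$)
$f{\left(D \right)} = \frac{4}{D} + \frac{D}{18}$
$M{\left(c \right)} = -6$ ($M{\left(c \right)} = - \frac{6}{\frac{4}{6} + \frac{1}{18} \cdot 6} = - \frac{6}{4 \cdot \frac{1}{6} + \frac{1}{3}} = - \frac{6}{\frac{2}{3} + \frac{1}{3}} = - \frac{6}{1} = \left(-6\right) 1 = -6$)
$\frac{1}{b + M{\left(x{\left(-8,6 \right)} \right)}} = \frac{1}{4900 - 6} = \frac{1}{4894}$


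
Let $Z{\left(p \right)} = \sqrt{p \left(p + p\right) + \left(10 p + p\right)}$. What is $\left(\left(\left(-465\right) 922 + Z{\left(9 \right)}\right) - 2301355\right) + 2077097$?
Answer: $-652988 + 3 \sqrt{29} \approx -6.5297 \cdot 10^{5}$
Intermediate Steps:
$Z{\left(p \right)} = \sqrt{2 p^{2} + 11 p}$ ($Z{\left(p \right)} = \sqrt{p 2 p + 11 p} = \sqrt{2 p^{2} + 11 p}$)
$\left(\left(\left(-465\right) 922 + Z{\left(9 \right)}\right) - 2301355\right) + 2077097 = \left(\left(\left(-465\right) 922 + \sqrt{9 \left(11 + 2 \cdot 9\right)}\right) - 2301355\right) + 2077097 = \left(\left(-428730 + \sqrt{9 \left(11 + 18\right)}\right) - 2301355\right) + 2077097 = \left(\left(-428730 + \sqrt{9 \cdot 29}\right) - 2301355\right) + 2077097 = \left(\left(-428730 + \sqrt{261}\right) - 2301355\right) + 2077097 = \left(\left(-428730 + 3 \sqrt{29}\right) - 2301355\right) + 2077097 = \left(-2730085 + 3 \sqrt{29}\right) + 2077097 = -652988 + 3 \sqrt{29}$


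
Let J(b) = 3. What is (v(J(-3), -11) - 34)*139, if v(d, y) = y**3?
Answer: -189735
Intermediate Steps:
(v(J(-3), -11) - 34)*139 = ((-11)**3 - 34)*139 = (-1331 - 34)*139 = -1365*139 = -189735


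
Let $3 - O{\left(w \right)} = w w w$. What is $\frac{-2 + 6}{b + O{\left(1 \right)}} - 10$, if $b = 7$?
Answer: $- \frac{86}{9} \approx -9.5556$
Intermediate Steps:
$O{\left(w \right)} = 3 - w^{3}$ ($O{\left(w \right)} = 3 - w w w = 3 - w^{2} w = 3 - w^{3}$)
$\frac{-2 + 6}{b + O{\left(1 \right)}} - 10 = \frac{-2 + 6}{7 + \left(3 - 1^{3}\right)} - 10 = \frac{4}{7 + \left(3 - 1\right)} - 10 = \frac{4}{7 + 2} - 10 = \frac{4}{9} - 10 = - \frac{86}{9}$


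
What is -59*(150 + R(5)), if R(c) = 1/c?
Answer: -44309/5 ≈ -8861.8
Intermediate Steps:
-59*(150 + R(5)) = -59*(150 + 1/5) = -59*(150 + ⅕) = -59*751/5 = -44309/5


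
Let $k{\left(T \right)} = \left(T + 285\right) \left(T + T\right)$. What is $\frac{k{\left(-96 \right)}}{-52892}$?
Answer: $\frac{1296}{1889} \approx 0.68608$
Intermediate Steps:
$k{\left(T \right)} = 2 T \left(285 + T\right)$ ($k{\left(T \right)} = \left(285 + T\right) 2 T = 2 T \left(285 + T\right)$)
$\frac{k{\left(-96 \right)}}{-52892} = \frac{2 \left(-96\right) \left(285 - 96\right)}{-52892} = 2 \left(-96\right) 189 \left(- \frac{1}{52892}\right) = \left(-36288\right) \left(- \frac{1}{52892}\right) = \frac{1296}{1889}$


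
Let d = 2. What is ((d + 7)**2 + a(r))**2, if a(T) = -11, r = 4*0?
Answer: 4900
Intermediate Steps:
r = 0
((d + 7)**2 + a(r))**2 = ((2 + 7)**2 - 11)**2 = (9**2 - 11)**2 = (81 - 11)**2 = 70**2 = 4900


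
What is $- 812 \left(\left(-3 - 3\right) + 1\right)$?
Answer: $4060$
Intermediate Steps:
$- 812 \left(\left(-3 - 3\right) + 1\right) = - 812 \left(-6 + 1\right) = \left(-812\right) \left(-5\right) = 4060$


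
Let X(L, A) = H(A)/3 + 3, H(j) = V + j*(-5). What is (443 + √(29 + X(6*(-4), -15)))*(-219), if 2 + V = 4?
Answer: -97017 - 73*√519 ≈ -98680.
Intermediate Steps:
V = 2 (V = -2 + 4 = 2)
H(j) = 2 - 5*j (H(j) = 2 + j*(-5) = 2 - 5*j)
X(L, A) = 11/3 - 5*A/3 (X(L, A) = (2 - 5*A)/3 + 3 = (2 - 5*A)*(⅓) + 3 = (⅔ - 5*A/3) + 3 = 11/3 - 5*A/3)
(443 + √(29 + X(6*(-4), -15)))*(-219) = (443 + √(29 + (11/3 - 5/3*(-15))))*(-219) = (443 + √(29 + (11/3 + 25)))*(-219) = (443 + √(29 + 86/3))*(-219) = (443 + √(173/3))*(-219) = (443 + √519/3)*(-219) = -97017 - 73*√519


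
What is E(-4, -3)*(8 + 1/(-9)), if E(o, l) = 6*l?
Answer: -142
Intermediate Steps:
E(-4, -3)*(8 + 1/(-9)) = (6*(-3))*(8 + 1/(-9)) = -18*(8 + 1*(-⅑)) = -18*(8 - ⅑) = -18*71/9 = -142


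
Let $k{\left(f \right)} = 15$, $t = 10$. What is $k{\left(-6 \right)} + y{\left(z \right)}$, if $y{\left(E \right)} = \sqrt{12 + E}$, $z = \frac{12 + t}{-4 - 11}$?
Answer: $15 + \frac{\sqrt{2370}}{15} \approx 18.246$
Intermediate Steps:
$z = - \frac{22}{15}$ ($z = \frac{12 + 10}{-4 - 11} = \frac{22}{-15} = 22 \left(- \frac{1}{15}\right) = - \frac{22}{15} \approx -1.4667$)
$k{\left(-6 \right)} + y{\left(z \right)} = 15 + \sqrt{12 - \frac{22}{15}} = 15 + \sqrt{\frac{158}{15}} = 15 + \frac{\sqrt{2370}}{15}$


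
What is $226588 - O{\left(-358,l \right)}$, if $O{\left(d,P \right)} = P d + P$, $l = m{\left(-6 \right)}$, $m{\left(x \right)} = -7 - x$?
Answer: $226231$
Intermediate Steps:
$l = -1$ ($l = -7 - -6 = -7 + 6 = -1$)
$O{\left(d,P \right)} = P + P d$
$226588 - O{\left(-358,l \right)} = 226588 - - (1 - 358) = 226588 - \left(-1\right) \left(-357\right) = 226588 - 357 = 226231$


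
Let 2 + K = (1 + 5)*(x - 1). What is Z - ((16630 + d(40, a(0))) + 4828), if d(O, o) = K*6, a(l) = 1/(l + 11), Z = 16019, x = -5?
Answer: -5211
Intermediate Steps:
K = -38 (K = -2 + (1 + 5)*(-5 - 1) = -2 + 6*(-6) = -2 - 36 = -38)
a(l) = 1/(11 + l)
d(O, o) = -228 (d(O, o) = -38*6 = -228)
Z - ((16630 + d(40, a(0))) + 4828) = 16019 - ((16630 - 228) + 4828) = 16019 - (16402 + 4828) = 16019 - 1*21230 = 16019 - 21230 = -5211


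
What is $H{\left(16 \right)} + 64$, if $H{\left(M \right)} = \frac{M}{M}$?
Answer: $65$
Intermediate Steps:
$H{\left(M \right)} = 1$
$H{\left(16 \right)} + 64 = 1 + 64 = 65$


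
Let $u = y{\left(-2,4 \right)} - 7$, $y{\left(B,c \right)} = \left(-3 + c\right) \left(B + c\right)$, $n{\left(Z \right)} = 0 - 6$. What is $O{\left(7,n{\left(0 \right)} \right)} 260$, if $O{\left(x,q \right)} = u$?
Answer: $-1300$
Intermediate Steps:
$n{\left(Z \right)} = -6$ ($n{\left(Z \right)} = 0 - 6 = -6$)
$u = -5$ ($u = \left(4^{2} - -6 - 12 - 8\right) - 7 = \left(16 + 6 - 12 - 8\right) - 7 = 2 - 7 = -5$)
$O{\left(x,q \right)} = -5$
$O{\left(7,n{\left(0 \right)} \right)} 260 = \left(-5\right) 260 = -1300$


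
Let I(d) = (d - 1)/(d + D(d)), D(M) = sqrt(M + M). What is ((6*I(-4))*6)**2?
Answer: 8100/(2 - I*sqrt(2))**2 ≈ 450.0 + 1272.8*I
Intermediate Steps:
D(M) = sqrt(2)*sqrt(M) (D(M) = sqrt(2*M) = sqrt(2)*sqrt(M))
I(d) = (-1 + d)/(d + sqrt(2)*sqrt(d)) (I(d) = (d - 1)/(d + sqrt(2)*sqrt(d)) = (-1 + d)/(d + sqrt(2)*sqrt(d)))
((6*I(-4))*6)**2 = ((6*((-1 - 4)/(-4 + sqrt(2)*sqrt(-4))))*6)**2 = ((6*(-5/(-4 + sqrt(2)*(2*I))))*6)**2 = ((6*(-5/(-4 + 2*I*sqrt(2))))*6)**2 = (-30/(-4 + 2*I*sqrt(2))*6)**2 = (-180/(-4 + 2*I*sqrt(2)))**2 = 32400/(-4 + 2*I*sqrt(2))**2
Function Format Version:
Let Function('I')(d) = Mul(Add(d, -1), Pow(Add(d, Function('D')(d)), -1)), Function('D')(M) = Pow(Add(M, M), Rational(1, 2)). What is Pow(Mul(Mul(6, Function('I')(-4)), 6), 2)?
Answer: Mul(8100, Pow(Add(2, Mul(-1, I, Pow(2, Rational(1, 2)))), -2)) ≈ Add(450.00, Mul(1272.8, I))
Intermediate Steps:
Function('D')(M) = Mul(Pow(2, Rational(1, 2)), Pow(M, Rational(1, 2))) (Function('D')(M) = Pow(Mul(2, M), Rational(1, 2)) = Mul(Pow(2, Rational(1, 2)), Pow(M, Rational(1, 2))))
Function('I')(d) = Mul(Pow(Add(d, Mul(Pow(2, Rational(1, 2)), Pow(d, Rational(1, 2)))), -1), Add(-1, d)) (Function('I')(d) = Mul(Add(d, -1), Pow(Add(d, Mul(Pow(2, Rational(1, 2)), Pow(d, Rational(1, 2)))), -1)) = Mul(Add(-1, d), Pow(Add(d, Mul(Pow(2, Rational(1, 2)), Pow(d, Rational(1, 2)))), -1)) = Mul(Pow(Add(d, Mul(Pow(2, Rational(1, 2)), Pow(d, Rational(1, 2)))), -1), Add(-1, d)))
Pow(Mul(Mul(6, Function('I')(-4)), 6), 2) = Pow(Mul(Mul(6, Mul(Pow(Add(-4, Mul(Pow(2, Rational(1, 2)), Pow(-4, Rational(1, 2)))), -1), Add(-1, -4))), 6), 2) = Pow(Mul(Mul(6, Mul(Pow(Add(-4, Mul(Pow(2, Rational(1, 2)), Mul(2, I))), -1), -5)), 6), 2) = Pow(Mul(Mul(6, Mul(Pow(Add(-4, Mul(2, I, Pow(2, Rational(1, 2)))), -1), -5)), 6), 2) = Pow(Mul(Mul(6, Mul(-5, Pow(Add(-4, Mul(2, I, Pow(2, Rational(1, 2)))), -1))), 6), 2) = Pow(Mul(Mul(-30, Pow(Add(-4, Mul(2, I, Pow(2, Rational(1, 2)))), -1)), 6), 2) = Pow(Mul(-180, Pow(Add(-4, Mul(2, I, Pow(2, Rational(1, 2)))), -1)), 2) = Mul(32400, Pow(Add(-4, Mul(2, I, Pow(2, Rational(1, 2)))), -2))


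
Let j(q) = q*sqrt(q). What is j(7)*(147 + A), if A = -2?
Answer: 1015*sqrt(7) ≈ 2685.4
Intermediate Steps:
j(q) = q**(3/2)
j(7)*(147 + A) = 7**(3/2)*(147 - 2) = (7*sqrt(7))*145 = 1015*sqrt(7)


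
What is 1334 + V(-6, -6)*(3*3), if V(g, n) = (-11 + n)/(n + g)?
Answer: 5387/4 ≈ 1346.8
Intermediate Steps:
V(g, n) = (-11 + n)/(g + n)
1334 + V(-6, -6)*(3*3) = 1334 + ((-11 - 6)/(-6 - 6))*(3*3) = 1334 + (-17/(-12))*9 = 1334 - 1/12*(-17)*9 = 1334 + (17/12)*9 = 1334 + 51/4 = 5387/4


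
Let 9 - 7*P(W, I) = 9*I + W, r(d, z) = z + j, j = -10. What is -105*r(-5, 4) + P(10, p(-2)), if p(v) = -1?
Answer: 4418/7 ≈ 631.14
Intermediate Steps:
r(d, z) = -10 + z (r(d, z) = z - 10 = -10 + z)
P(W, I) = 9/7 - 9*I/7 - W/7 (P(W, I) = 9/7 - (9*I + W)/7 = 9/7 - (W + 9*I)/7 = 9/7 + (-9*I/7 - W/7) = 9/7 - 9*I/7 - W/7)
-105*r(-5, 4) + P(10, p(-2)) = -105*(-10 + 4) + (9/7 - 9/7*(-1) - 1/7*10) = -105*(-6) + (9/7 + 9/7 - 10/7) = 630 + 8/7 = 4418/7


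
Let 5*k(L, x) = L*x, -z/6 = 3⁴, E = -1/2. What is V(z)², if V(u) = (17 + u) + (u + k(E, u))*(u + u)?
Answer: 4508908249561/25 ≈ 1.8036e+11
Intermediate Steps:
E = -½ (E = -1*½ = -½ ≈ -0.50000)
z = -486 (z = -6*3⁴ = -6*81 = -486)
k(L, x) = L*x/5 (k(L, x) = (L*x)/5 = L*x/5)
V(u) = 17 + u + 9*u²/5 (V(u) = (17 + u) + (u + (⅕)*(-½)*u)*(u + u) = (17 + u) + (u - u/10)*(2*u) = (17 + u) + (9*u/10)*(2*u) = (17 + u) + 9*u²/5 = 17 + u + 9*u²/5)
V(z)² = (17 - 486 + (9/5)*(-486)²)² = (17 - 486 + (9/5)*236196)² = (17 - 486 + 2125764/5)² = (2123419/5)² = 4508908249561/25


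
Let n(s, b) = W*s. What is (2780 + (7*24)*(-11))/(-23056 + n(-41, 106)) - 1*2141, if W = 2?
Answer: -24769695/11569 ≈ -2141.0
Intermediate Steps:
n(s, b) = 2*s
(2780 + (7*24)*(-11))/(-23056 + n(-41, 106)) - 1*2141 = (2780 + (7*24)*(-11))/(-23056 + 2*(-41)) - 1*2141 = (2780 + 168*(-11))/(-23056 - 82) - 2141 = (2780 - 1848)/(-23138) - 2141 = 932*(-1/23138) - 2141 = -466/11569 - 2141 = -24769695/11569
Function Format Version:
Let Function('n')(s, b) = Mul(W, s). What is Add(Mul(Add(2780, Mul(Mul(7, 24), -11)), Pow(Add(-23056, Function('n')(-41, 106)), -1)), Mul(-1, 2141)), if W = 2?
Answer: Rational(-24769695, 11569) ≈ -2141.0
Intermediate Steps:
Function('n')(s, b) = Mul(2, s)
Add(Mul(Add(2780, Mul(Mul(7, 24), -11)), Pow(Add(-23056, Function('n')(-41, 106)), -1)), Mul(-1, 2141)) = Add(Mul(Add(2780, Mul(Mul(7, 24), -11)), Pow(Add(-23056, Mul(2, -41)), -1)), Mul(-1, 2141)) = Add(Mul(Add(2780, Mul(168, -11)), Pow(Add(-23056, -82), -1)), -2141) = Add(Mul(Add(2780, -1848), Pow(-23138, -1)), -2141) = Add(Mul(932, Rational(-1, 23138)), -2141) = Add(Rational(-466, 11569), -2141) = Rational(-24769695, 11569)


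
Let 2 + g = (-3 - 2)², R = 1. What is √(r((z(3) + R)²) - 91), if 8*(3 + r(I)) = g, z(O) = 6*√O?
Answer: 27*I*√2/4 ≈ 9.5459*I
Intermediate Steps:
g = 23 (g = -2 + (-3 - 2)² = -2 + (-5)² = -2 + 25 = 23)
r(I) = -⅛ (r(I) = -3 + (⅛)*23 = -3 + 23/8 = -⅛)
√(r((z(3) + R)²) - 91) = √(-⅛ - 91) = √(-729/8) = 27*I*√2/4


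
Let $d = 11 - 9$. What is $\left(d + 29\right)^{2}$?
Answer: $961$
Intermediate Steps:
$d = 2$
$\left(d + 29\right)^{2} = \left(2 + 29\right)^{2} = 31^{2} = 961$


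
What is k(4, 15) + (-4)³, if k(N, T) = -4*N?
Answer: -80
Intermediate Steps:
k(4, 15) + (-4)³ = -4*4 + (-4)³ = -16 - 64 = -80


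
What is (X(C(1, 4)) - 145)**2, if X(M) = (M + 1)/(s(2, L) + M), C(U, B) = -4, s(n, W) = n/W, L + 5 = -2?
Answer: 2082249/100 ≈ 20823.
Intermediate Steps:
L = -7 (L = -5 - 2 = -7)
X(M) = (1 + M)/(-2/7 + M) (X(M) = (M + 1)/(2/(-7) + M) = (1 + M)/(2*(-1/7) + M) = (1 + M)/(-2/7 + M))
(X(C(1, 4)) - 145)**2 = (7*(1 - 4)/(-2 + 7*(-4)) - 145)**2 = (7*(-3)/(-2 - 28) - 145)**2 = (7*(-3)/(-30) - 145)**2 = (7*(-1/30)*(-3) - 145)**2 = (7/10 - 145)**2 = (-1443/10)**2 = 2082249/100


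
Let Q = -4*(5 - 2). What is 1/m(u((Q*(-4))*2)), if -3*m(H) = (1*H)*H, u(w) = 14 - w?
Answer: -3/6724 ≈ -0.00044616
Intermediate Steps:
Q = -12 (Q = -4*3 = -12)
m(H) = -H**2/3 (m(H) = -1*H*H/3 = -H*H/3 = -H**2/3)
1/m(u((Q*(-4))*2)) = 1/(-(14 - (-12*(-4))*2)**2/3) = 1/(-(14 - 48*2)**2/3) = 1/(-(14 - 1*96)**2/3) = 1/(-(14 - 96)**2/3) = 1/(-1/3*(-82)**2) = 1/(-1/3*6724) = 1/(-6724/3) = -3/6724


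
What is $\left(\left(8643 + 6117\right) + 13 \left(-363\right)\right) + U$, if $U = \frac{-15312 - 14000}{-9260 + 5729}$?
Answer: $\frac{35484083}{3531} \approx 10049.0$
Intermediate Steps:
$U = \frac{29312}{3531}$ ($U = - \frac{29312}{-3531} = \left(-29312\right) \left(- \frac{1}{3531}\right) = \frac{29312}{3531} \approx 8.3013$)
$\left(\left(8643 + 6117\right) + 13 \left(-363\right)\right) + U = \left(\left(8643 + 6117\right) + 13 \left(-363\right)\right) + \frac{29312}{3531} = \left(14760 - 4719\right) + \frac{29312}{3531} = 10041 + \frac{29312}{3531} = \frac{35484083}{3531}$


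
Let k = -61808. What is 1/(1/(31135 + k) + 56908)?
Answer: 30673/1745539083 ≈ 1.7572e-5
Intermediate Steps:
1/(1/(31135 + k) + 56908) = 1/(1/(31135 - 61808) + 56908) = 1/(1/(-30673) + 56908) = 1/(-1/30673 + 56908) = 1/(1745539083/30673) = 30673/1745539083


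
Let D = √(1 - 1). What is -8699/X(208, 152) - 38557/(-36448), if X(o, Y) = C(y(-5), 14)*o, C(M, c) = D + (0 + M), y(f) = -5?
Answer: 22322527/2369120 ≈ 9.4223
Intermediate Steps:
D = 0 (D = √0 = 0)
C(M, c) = M (C(M, c) = 0 + (0 + M) = 0 + M = M)
X(o, Y) = -5*o
-8699/X(208, 152) - 38557/(-36448) = -8699/((-5*208)) - 38557/(-36448) = -8699/(-1040) - 38557*(-1/36448) = -8699*(-1/1040) + 38557/36448 = 8699/1040 + 38557/36448 = 22322527/2369120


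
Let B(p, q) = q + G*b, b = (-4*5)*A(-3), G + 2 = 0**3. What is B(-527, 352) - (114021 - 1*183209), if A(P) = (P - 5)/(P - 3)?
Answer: 208780/3 ≈ 69593.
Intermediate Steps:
A(P) = (-5 + P)/(-3 + P)
G = -2 (G = -2 + 0**3 = -2 + 0 = -2)
b = -80/3 (b = (-4*5)*((-5 - 3)/(-3 - 3)) = -20*(-8)/(-6) = -(-10)*(-8)/3 = -20*4/3 = -80/3 ≈ -26.667)
B(p, q) = 160/3 + q (B(p, q) = q - 2*(-80/3) = q + 160/3 = 160/3 + q)
B(-527, 352) - (114021 - 1*183209) = (160/3 + 352) - (114021 - 1*183209) = 1216/3 - (114021 - 183209) = 1216/3 - 1*(-69188) = 1216/3 + 69188 = 208780/3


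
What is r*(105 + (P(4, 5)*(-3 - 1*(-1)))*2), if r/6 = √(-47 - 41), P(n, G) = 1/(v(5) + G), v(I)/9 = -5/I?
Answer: 1272*I*√22 ≈ 5966.2*I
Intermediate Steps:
v(I) = -45/I (v(I) = 9*(-5/I) = -45/I)
P(n, G) = 1/(-9 + G) (P(n, G) = 1/(-45/5 + G) = 1/(-45*⅕ + G) = 1/(-9 + G))
r = 12*I*√22 (r = 6*√(-47 - 41) = 6*√(-88) = 6*(2*I*√22) = 12*I*√22 ≈ 56.285*I)
r*(105 + (P(4, 5)*(-3 - 1*(-1)))*2) = (12*I*√22)*(105 + ((-3 - 1*(-1))/(-9 + 5))*2) = (12*I*√22)*(105 + ((-3 + 1)/(-4))*2) = (12*I*√22)*(105 - ¼*(-2)*2) = (12*I*√22)*(105 + (½)*2) = (12*I*√22)*(105 + 1) = (12*I*√22)*106 = 1272*I*√22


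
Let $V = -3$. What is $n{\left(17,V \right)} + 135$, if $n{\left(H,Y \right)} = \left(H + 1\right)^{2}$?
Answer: $459$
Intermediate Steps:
$n{\left(H,Y \right)} = \left(1 + H\right)^{2}$
$n{\left(17,V \right)} + 135 = \left(1 + 17\right)^{2} + 135 = 18^{2} + 135 = 324 + 135 = 459$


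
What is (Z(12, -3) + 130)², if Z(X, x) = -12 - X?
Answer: 11236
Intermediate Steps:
(Z(12, -3) + 130)² = ((-12 - 1*12) + 130)² = ((-12 - 12) + 130)² = (-24 + 130)² = 106² = 11236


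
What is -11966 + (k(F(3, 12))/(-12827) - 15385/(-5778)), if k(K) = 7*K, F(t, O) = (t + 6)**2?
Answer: -886658914927/74114406 ≈ -11963.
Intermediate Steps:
F(t, O) = (6 + t)**2
-11966 + (k(F(3, 12))/(-12827) - 15385/(-5778)) = -11966 + ((7*(6 + 3)**2)/(-12827) - 15385/(-5778)) = -11966 + ((7*9**2)*(-1/12827) - 15385*(-1/5778)) = -11966 + ((7*81)*(-1/12827) + 15385/5778) = -11966 + (567*(-1/12827) + 15385/5778) = -11966 + (-567/12827 + 15385/5778) = -11966 + 194067269/74114406 = -886658914927/74114406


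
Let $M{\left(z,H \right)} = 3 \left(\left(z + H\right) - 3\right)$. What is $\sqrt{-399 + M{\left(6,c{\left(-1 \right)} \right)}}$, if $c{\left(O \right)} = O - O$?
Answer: $i \sqrt{390} \approx 19.748 i$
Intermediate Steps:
$c{\left(O \right)} = 0$
$M{\left(z,H \right)} = -9 + 3 H + 3 z$ ($M{\left(z,H \right)} = 3 \left(\left(H + z\right) - 3\right) = 3 \left(-3 + H + z\right) = -9 + 3 H + 3 z$)
$\sqrt{-399 + M{\left(6,c{\left(-1 \right)} \right)}} = \sqrt{-399 + \left(-9 + 3 \cdot 0 + 3 \cdot 6\right)} = \sqrt{-399 + \left(-9 + 0 + 18\right)} = \sqrt{-399 + 9} = \sqrt{-390} = i \sqrt{390}$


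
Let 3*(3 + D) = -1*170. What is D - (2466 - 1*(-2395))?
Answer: -14762/3 ≈ -4920.7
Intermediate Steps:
D = -179/3 (D = -3 + (-1*170)/3 = -3 + (⅓)*(-170) = -3 - 170/3 = -179/3 ≈ -59.667)
D - (2466 - 1*(-2395)) = -179/3 - (2466 - 1*(-2395)) = -179/3 - (2466 + 2395) = -179/3 - 1*4861 = -179/3 - 4861 = -14762/3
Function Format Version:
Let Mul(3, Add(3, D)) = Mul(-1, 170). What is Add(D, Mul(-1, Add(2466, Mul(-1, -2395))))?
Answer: Rational(-14762, 3) ≈ -4920.7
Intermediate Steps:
D = Rational(-179, 3) (D = Add(-3, Mul(Rational(1, 3), Mul(-1, 170))) = Add(-3, Mul(Rational(1, 3), -170)) = Add(-3, Rational(-170, 3)) = Rational(-179, 3) ≈ -59.667)
Add(D, Mul(-1, Add(2466, Mul(-1, -2395)))) = Add(Rational(-179, 3), Mul(-1, Add(2466, Mul(-1, -2395)))) = Add(Rational(-179, 3), Mul(-1, Add(2466, 2395))) = Add(Rational(-179, 3), Mul(-1, 4861)) = Add(Rational(-179, 3), -4861) = Rational(-14762, 3)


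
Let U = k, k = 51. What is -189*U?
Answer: -9639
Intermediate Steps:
U = 51
-189*U = -189*51 = -9639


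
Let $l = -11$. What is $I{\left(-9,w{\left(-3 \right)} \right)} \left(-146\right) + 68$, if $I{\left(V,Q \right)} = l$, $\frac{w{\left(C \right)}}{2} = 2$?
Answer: $1674$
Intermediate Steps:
$w{\left(C \right)} = 4$ ($w{\left(C \right)} = 2 \cdot 2 = 4$)
$I{\left(V,Q \right)} = -11$
$I{\left(-9,w{\left(-3 \right)} \right)} \left(-146\right) + 68 = \left(-11\right) \left(-146\right) + 68 = 1606 + 68 = 1674$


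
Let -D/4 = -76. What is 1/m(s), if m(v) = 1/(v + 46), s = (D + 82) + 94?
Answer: 526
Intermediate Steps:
D = 304 (D = -4*(-76) = 304)
s = 480 (s = (304 + 82) + 94 = 386 + 94 = 480)
m(v) = 1/(46 + v)
1/m(s) = 1/(1/(46 + 480)) = 1/(1/526) = 526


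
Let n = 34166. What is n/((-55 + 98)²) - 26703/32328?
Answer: 117238289/6641608 ≈ 17.652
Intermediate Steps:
n/((-55 + 98)²) - 26703/32328 = 34166/((-55 + 98)²) - 26703/32328 = 34166/(43²) - 26703*1/32328 = 34166/1849 - 2967/3592 = 117238289/6641608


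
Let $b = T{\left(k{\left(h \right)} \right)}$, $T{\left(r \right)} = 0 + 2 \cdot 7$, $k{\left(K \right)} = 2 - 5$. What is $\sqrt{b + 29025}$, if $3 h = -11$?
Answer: $\sqrt{29039} \approx 170.41$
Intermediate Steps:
$h = - \frac{11}{3}$ ($h = \frac{1}{3} \left(-11\right) = - \frac{11}{3} \approx -3.6667$)
$k{\left(K \right)} = -3$
$T{\left(r \right)} = 14$ ($T{\left(r \right)} = 0 + 14 = 14$)
$b = 14$
$\sqrt{b + 29025} = \sqrt{14 + 29025} = \sqrt{29039}$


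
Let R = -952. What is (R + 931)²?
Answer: 441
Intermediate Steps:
(R + 931)² = (-952 + 931)² = (-21)² = 441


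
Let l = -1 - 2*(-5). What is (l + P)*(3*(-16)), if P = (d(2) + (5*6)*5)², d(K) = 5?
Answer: -1153632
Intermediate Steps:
l = 9 (l = -1 + 10 = 9)
P = 24025 (P = (5 + (5*6)*5)² = (5 + 30*5)² = (5 + 150)² = 155² = 24025)
(l + P)*(3*(-16)) = (9 + 24025)*(3*(-16)) = 24034*(-48) = -1153632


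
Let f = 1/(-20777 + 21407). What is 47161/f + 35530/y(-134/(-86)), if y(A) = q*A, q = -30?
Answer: 5971844651/201 ≈ 2.9711e+7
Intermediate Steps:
y(A) = -30*A
f = 1/630 ≈ 0.0015873
47161/f + 35530/y(-134/(-86)) = 47161/(1/630) + 35530/((-(-4020)/(-86))) = 47161*630 + 35530/((-(-4020)*(-1)/86)) = 29711430 + 35530/((-30*67/43)) = 29711430 + 35530/(-2010/43) = 29711430 + 35530*(-43/2010) = 29711430 - 152779/201 = 5971844651/201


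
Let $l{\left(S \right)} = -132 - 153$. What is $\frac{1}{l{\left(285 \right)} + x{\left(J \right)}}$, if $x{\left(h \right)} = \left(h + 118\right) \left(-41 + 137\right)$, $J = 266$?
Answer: $\frac{1}{36579} \approx 2.7338 \cdot 10^{-5}$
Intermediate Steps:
$l{\left(S \right)} = -285$ ($l{\left(S \right)} = -132 - 153 = -285$)
$x{\left(h \right)} = 11328 + 96 h$ ($x{\left(h \right)} = \left(118 + h\right) 96 = 11328 + 96 h$)
$\frac{1}{l{\left(285 \right)} + x{\left(J \right)}} = \frac{1}{-285 + \left(11328 + 96 \cdot 266\right)} = \frac{1}{-285 + \left(11328 + 25536\right)} = \frac{1}{-285 + 36864} = \frac{1}{36579}$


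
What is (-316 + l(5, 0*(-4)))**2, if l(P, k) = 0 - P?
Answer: 103041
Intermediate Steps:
l(P, k) = -P
(-316 + l(5, 0*(-4)))**2 = (-316 - 1*5)**2 = (-316 - 5)**2 = (-321)**2 = 103041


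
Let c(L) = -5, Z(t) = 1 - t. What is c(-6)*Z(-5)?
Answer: -30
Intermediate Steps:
c(-6)*Z(-5) = -5*(1 - 1*(-5)) = -5*(1 + 5) = -5*6 = -30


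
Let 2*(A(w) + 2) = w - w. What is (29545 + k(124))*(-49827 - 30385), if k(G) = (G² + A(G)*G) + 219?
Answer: -3600877104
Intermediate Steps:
A(w) = -2 (A(w) = -2 + (w - w)/2 = -2 + (½)*0 = -2 + 0 = -2)
k(G) = 219 + G² - 2*G (k(G) = (G² - 2*G) + 219 = 219 + G² - 2*G)
(29545 + k(124))*(-49827 - 30385) = (29545 + (219 + 124² - 2*124))*(-49827 - 30385) = (29545 + (219 + 15376 - 248))*(-80212) = (29545 + 15347)*(-80212) = 44892*(-80212) = -3600877104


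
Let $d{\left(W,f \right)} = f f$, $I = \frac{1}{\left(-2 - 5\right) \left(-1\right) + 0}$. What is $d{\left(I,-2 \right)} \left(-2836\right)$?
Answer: $-11344$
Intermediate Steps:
$I = \frac{1}{7}$ ($I = \frac{1}{\left(-7\right) \left(-1\right) + 0} = \frac{1}{7 + 0} = \frac{1}{7} \approx 0.14286$)
$d{\left(W,f \right)} = f^{2}$
$d{\left(I,-2 \right)} \left(-2836\right) = \left(-2\right)^{2} \left(-2836\right) = 4 \left(-2836\right) = -11344$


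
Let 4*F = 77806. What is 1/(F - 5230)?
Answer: 2/28443 ≈ 7.0316e-5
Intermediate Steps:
F = 38903/2 (F = (¼)*77806 = 38903/2 ≈ 19452.)
1/(F - 5230) = 1/(38903/2 - 5230) = 1/(28443/2) = 2/28443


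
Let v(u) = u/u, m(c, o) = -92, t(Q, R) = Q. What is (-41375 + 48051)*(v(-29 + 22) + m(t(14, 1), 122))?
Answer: -607516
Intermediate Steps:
v(u) = 1
(-41375 + 48051)*(v(-29 + 22) + m(t(14, 1), 122)) = (-41375 + 48051)*(1 - 92) = 6676*(-91) = -607516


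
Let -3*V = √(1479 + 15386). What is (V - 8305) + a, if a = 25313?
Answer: 17008 - √16865/3 ≈ 16965.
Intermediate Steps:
V = -√16865/3 (V = -√(1479 + 15386)/3 = -√16865/3 ≈ -43.288)
(V - 8305) + a = (-√16865/3 - 8305) + 25313 = (-8305 - √16865/3) + 25313 = 17008 - √16865/3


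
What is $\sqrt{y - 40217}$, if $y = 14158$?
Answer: $i \sqrt{26059} \approx 161.43 i$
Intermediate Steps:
$\sqrt{y - 40217} = \sqrt{14158 - 40217} = \sqrt{-26059} = i \sqrt{26059}$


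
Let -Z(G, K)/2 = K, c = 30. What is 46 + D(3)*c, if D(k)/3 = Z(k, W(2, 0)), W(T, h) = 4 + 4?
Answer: -1394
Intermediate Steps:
W(T, h) = 8
Z(G, K) = -2*K
D(k) = -48 (D(k) = 3*(-2*8) = 3*(-16) = -48)
46 + D(3)*c = 46 - 48*30 = 46 - 1440 = -1394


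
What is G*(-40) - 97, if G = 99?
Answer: -4057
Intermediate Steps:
G*(-40) - 97 = 99*(-40) - 97 = -3960 - 97 = -4057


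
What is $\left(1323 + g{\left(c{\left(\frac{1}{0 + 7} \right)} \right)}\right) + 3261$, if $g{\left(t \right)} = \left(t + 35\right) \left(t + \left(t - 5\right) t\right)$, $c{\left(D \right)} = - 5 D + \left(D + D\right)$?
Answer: $\frac{1594818}{343} \approx 4649.6$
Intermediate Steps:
$c{\left(D \right)} = - 3 D$ ($c{\left(D \right)} = - 5 D + 2 D = - 3 D$)
$g{\left(t \right)} = \left(35 + t\right) \left(t + t \left(-5 + t\right)\right)$ ($g{\left(t \right)} = \left(35 + t\right) \left(t + \left(-5 + t\right) t\right) = \left(35 + t\right) \left(t + t \left(-5 + t\right)\right)$)
$\left(1323 + g{\left(c{\left(\frac{1}{0 + 7} \right)} \right)}\right) + 3261 = \left(1323 + - \frac{3}{0 + 7} \left(-140 + \left(- \frac{3}{0 + 7}\right)^{2} + 31 \left(- \frac{3}{0 + 7}\right)\right)\right) + 3261 = \left(1323 + - \frac{3}{7} \left(-140 + \left(- \frac{3}{7}\right)^{2} + 31 \left(- \frac{3}{7}\right)\right)\right) + 3261 = \left(1323 + \left(-3\right) \frac{1}{7} \left(-140 + \left(\left(-3\right) \frac{1}{7}\right)^{2} + 31 \left(\left(-3\right) \frac{1}{7}\right)\right)\right) + 3261 = \left(1323 - \frac{3 \left(-140 + \left(- \frac{3}{7}\right)^{2} + 31 \left(- \frac{3}{7}\right)\right)}{7}\right) + 3261 = \left(1323 - \frac{3 \left(-140 + \frac{9}{49} - \frac{93}{7}\right)}{7}\right) + 3261 = \left(1323 - - \frac{22506}{343}\right) + 3261 = \left(1323 + \frac{22506}{343}\right) + 3261 = \frac{476295}{343} + 3261 = \frac{1594818}{343}$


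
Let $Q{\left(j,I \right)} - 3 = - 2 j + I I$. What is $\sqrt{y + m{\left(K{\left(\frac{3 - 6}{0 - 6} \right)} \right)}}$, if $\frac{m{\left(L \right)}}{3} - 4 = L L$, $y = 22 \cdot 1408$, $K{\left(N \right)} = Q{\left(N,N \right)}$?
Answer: $\frac{\sqrt{496051}}{4} \approx 176.08$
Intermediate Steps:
$Q{\left(j,I \right)} = 3 + I^{2} - 2 j$ ($Q{\left(j,I \right)} = 3 + \left(- 2 j + I I\right) = 3 + \left(- 2 j + I^{2}\right) = 3 + \left(I^{2} - 2 j\right) = 3 + I^{2} - 2 j$)
$K{\left(N \right)} = 3 + N^{2} - 2 N$
$y = 30976$
$m{\left(L \right)} = 12 + 3 L^{2}$ ($m{\left(L \right)} = 12 + 3 L L = 12 + 3 L^{2}$)
$\sqrt{y + m{\left(K{\left(\frac{3 - 6}{0 - 6} \right)} \right)}} = \sqrt{30976 + \left(12 + 3 \left(3 + \left(\frac{3 - 6}{0 - 6}\right)^{2} - 2 \frac{3 - 6}{0 - 6}\right)^{2}\right)} = \sqrt{30976 + \left(12 + 3 \left(3 + \left(- \frac{3}{-6}\right)^{2} - 2 \left(- \frac{3}{-6}\right)\right)^{2}\right)} = \sqrt{30976 + \left(12 + 3 \left(3 + \left(\left(-3\right) \left(- \frac{1}{6}\right)\right)^{2} - 2 \left(\left(-3\right) \left(- \frac{1}{6}\right)\right)\right)^{2}\right)} = \sqrt{30976 + \left(12 + 3 \left(3 + \left(\frac{1}{2}\right)^{2} - 1\right)^{2}\right)} = \sqrt{30976 + \left(12 + 3 \left(3 + \frac{1}{4} - 1\right)^{2}\right)} = \sqrt{30976 + \left(12 + 3 \left(\frac{9}{4}\right)^{2}\right)} = \sqrt{30976 + \left(12 + 3 \cdot \frac{81}{16}\right)} = \sqrt{30976 + \left(12 + \frac{243}{16}\right)} = \sqrt{30976 + \frac{435}{16}} = \sqrt{\frac{496051}{16}} = \frac{\sqrt{496051}}{4}$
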